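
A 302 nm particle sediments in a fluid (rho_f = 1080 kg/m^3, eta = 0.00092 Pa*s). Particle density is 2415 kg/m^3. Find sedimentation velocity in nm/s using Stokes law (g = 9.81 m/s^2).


Radius R = 302/2 nm = 1.51e-07 m
Density difference = 2415 - 1080 = 1335 kg/m^3
v = 2 * R^2 * (rho_p - rho_f) * g / (9 * eta)
v = 2 * (1.51e-07)^2 * 1335 * 9.81 / (9 * 0.00092)
v = 7.2128e-08 m/s = 72.128 nm/s

72.128


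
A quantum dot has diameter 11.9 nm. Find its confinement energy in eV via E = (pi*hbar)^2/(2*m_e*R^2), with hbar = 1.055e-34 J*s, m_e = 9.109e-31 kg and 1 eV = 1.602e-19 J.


Radius R = 11.9/2 = 5.95 nm = 5.95e-09 m
E = (pi * 1.055e-34)^2 / (2 * 9.109e-31 * (5.95e-09)^2)
E(J) = 1.70322e-21
E = E(J) / 1.602e-19 = 0.0106 eV

0.0106


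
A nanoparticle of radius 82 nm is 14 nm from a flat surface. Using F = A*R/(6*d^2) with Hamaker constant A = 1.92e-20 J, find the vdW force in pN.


Convert to SI: R = 82 nm = 8.2e-08 m, d = 14 nm = 1.4e-08 m
F = A * R / (6 * d^2)
F = 1.92e-20 * 8.2e-08 / (6 * (1.4e-08)^2)
F = 1.33878e-12 N = 1.339 pN

1.339


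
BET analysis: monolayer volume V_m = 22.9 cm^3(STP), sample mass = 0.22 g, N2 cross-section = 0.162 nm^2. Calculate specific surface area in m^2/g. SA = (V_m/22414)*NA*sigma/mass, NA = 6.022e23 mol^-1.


Number of moles in monolayer = V_m / 22414 = 22.9 / 22414 = 0.00102168
Number of molecules = moles * NA = 0.00102168 * 6.022e23
SA = molecules * sigma / mass
SA = (22.9 / 22414) * 6.022e23 * 0.162e-18 / 0.22
SA = 453.1 m^2/g

453.1


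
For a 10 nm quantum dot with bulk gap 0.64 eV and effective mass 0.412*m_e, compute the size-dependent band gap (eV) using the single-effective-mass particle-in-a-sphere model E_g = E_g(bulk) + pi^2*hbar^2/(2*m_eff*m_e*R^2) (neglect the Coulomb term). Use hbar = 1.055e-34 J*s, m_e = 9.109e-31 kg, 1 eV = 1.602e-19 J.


Radius R = 10/2 nm = 5e-09 m
Confinement energy dE = pi^2 * hbar^2 / (2 * m_eff * m_e * R^2)
dE = pi^2 * (1.055e-34)^2 / (2 * 0.412 * 9.109e-31 * (5e-09)^2) J, divided by 1.602e-19 J/eV
dE = 0.0365 eV
Total band gap = E_g(bulk) + dE = 0.64 + 0.0365 = 0.6765 eV

0.6765


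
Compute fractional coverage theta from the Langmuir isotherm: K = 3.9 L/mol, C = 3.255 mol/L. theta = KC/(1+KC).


Langmuir isotherm: theta = K*C / (1 + K*C)
K*C = 3.9 * 3.255 = 12.6945
theta = 12.6945 / (1 + 12.6945) = 12.6945 / 13.6945
theta = 0.927

0.927


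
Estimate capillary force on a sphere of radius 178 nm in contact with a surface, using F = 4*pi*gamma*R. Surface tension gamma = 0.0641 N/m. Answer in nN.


Convert radius: R = 178 nm = 1.78e-07 m
F = 4 * pi * gamma * R
F = 4 * pi * 0.0641 * 1.78e-07
F = 1.4338e-07 N = 143.3798 nN

143.3798


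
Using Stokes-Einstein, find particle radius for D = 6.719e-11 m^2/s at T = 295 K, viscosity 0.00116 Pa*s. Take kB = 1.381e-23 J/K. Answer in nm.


Stokes-Einstein: R = kB*T / (6*pi*eta*D)
R = 1.381e-23 * 295 / (6 * pi * 0.00116 * 6.719e-11)
R = 2.77301e-09 m = 2.77 nm

2.77


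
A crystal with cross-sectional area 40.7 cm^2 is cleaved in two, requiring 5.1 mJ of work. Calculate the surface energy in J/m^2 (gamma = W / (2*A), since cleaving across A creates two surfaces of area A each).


Convert: A = 40.7 cm^2 = 0.00407 m^2, W = 5.1 mJ = 0.0051 J
Cleaving exposes two faces of area A, so total new surface = 2*A and gamma = W / (2*A)
gamma = 0.0051 / (2 * 0.00407)
gamma = 0.627 J/m^2

0.627


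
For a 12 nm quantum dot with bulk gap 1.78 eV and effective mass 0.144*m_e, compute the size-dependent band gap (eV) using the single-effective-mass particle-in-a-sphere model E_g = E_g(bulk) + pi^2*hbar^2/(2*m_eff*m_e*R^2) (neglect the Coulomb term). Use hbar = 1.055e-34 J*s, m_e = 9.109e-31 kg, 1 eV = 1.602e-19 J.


Radius R = 12/2 nm = 6e-09 m
Confinement energy dE = pi^2 * hbar^2 / (2 * m_eff * m_e * R^2)
dE = pi^2 * (1.055e-34)^2 / (2 * 0.144 * 9.109e-31 * (6e-09)^2) J, divided by 1.602e-19 J/eV
dE = 0.0726 eV
Total band gap = E_g(bulk) + dE = 1.78 + 0.0726 = 1.8526 eV

1.8526


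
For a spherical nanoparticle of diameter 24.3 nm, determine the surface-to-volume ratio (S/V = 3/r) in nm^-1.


Radius r = 24.3/2 = 12.15 nm
S/V = 3 / r = 3 / 12.15
S/V = 0.2469 nm^-1

0.2469


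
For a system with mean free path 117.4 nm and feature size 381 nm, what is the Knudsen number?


Knudsen number Kn = lambda / L
Kn = 117.4 / 381
Kn = 0.3081

0.3081


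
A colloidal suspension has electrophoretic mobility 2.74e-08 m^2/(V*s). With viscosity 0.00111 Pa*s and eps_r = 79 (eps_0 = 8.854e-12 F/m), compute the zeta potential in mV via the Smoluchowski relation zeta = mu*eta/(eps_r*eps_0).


Smoluchowski equation: zeta = mu * eta / (eps_r * eps_0)
zeta = 2.74e-08 * 0.00111 / (79 * 8.854e-12)
zeta = 0.043482 V = 43.48 mV

43.48


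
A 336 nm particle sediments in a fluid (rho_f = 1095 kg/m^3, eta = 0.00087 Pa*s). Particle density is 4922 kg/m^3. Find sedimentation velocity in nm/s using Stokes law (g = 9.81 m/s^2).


Radius R = 336/2 nm = 1.68e-07 m
Density difference = 4922 - 1095 = 3827 kg/m^3
v = 2 * R^2 * (rho_p - rho_f) * g / (9 * eta)
v = 2 * (1.68e-07)^2 * 3827 * 9.81 / (9 * 0.00087)
v = 2.70654e-07 m/s = 270.6539 nm/s

270.6539


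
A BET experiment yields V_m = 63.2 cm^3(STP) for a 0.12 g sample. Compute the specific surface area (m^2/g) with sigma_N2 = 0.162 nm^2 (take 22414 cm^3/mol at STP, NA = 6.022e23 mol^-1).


Number of moles in monolayer = V_m / 22414 = 63.2 / 22414 = 0.00281967
Number of molecules = moles * NA = 0.00281967 * 6.022e23
SA = molecules * sigma / mass
SA = (63.2 / 22414) * 6.022e23 * 0.162e-18 / 0.12
SA = 2292.3 m^2/g

2292.3


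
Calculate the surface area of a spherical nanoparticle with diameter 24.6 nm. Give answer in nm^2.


Radius r = 24.6/2 = 12.3 nm
Surface area SA = 4 * pi * r^2
SA = 4 * pi * (12.3)^2
SA = 1901.17 nm^2

1901.17


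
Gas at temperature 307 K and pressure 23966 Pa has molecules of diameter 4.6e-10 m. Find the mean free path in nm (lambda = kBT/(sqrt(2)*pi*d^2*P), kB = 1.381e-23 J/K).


Mean free path: lambda = kB*T / (sqrt(2) * pi * d^2 * P)
lambda = 1.381e-23 * 307 / (sqrt(2) * pi * (4.6e-10)^2 * 23966)
lambda = 1.88172e-07 m
lambda = 188.17 nm

188.17


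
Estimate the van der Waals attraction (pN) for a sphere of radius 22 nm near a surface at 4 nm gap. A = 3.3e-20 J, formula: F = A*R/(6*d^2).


Convert to SI: R = 22 nm = 2.2e-08 m, d = 4 nm = 4e-09 m
F = A * R / (6 * d^2)
F = 3.3e-20 * 2.2e-08 / (6 * (4e-09)^2)
F = 7.5625e-12 N = 7.562 pN

7.562


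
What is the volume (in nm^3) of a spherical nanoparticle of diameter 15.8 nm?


Radius r = 15.8/2 = 7.9 nm
Volume V = (4/3) * pi * r^3
V = (4/3) * pi * (7.9)^3
V = 2065.24 nm^3

2065.24


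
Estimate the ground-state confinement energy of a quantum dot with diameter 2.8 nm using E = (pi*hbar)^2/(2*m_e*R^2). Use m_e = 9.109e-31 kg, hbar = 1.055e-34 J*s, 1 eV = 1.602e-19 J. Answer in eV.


Radius R = 2.8/2 = 1.4 nm = 1.4e-09 m
E = (pi * 1.055e-34)^2 / (2 * 9.109e-31 * (1.4e-09)^2)
E(J) = 3.07644e-20
E = E(J) / 1.602e-19 = 0.192 eV

0.192


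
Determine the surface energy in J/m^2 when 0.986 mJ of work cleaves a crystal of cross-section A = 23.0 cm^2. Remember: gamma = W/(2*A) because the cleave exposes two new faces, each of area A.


Convert: A = 23.0 cm^2 = 0.0023 m^2, W = 0.986 mJ = 0.000986 J
Cleaving exposes two faces of area A, so total new surface = 2*A and gamma = W / (2*A)
gamma = 0.000986 / (2 * 0.0023)
gamma = 0.214 J/m^2

0.214


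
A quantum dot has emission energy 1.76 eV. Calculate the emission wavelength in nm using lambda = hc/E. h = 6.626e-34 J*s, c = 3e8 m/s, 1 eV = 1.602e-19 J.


Convert energy: E = 1.76 eV = 1.76 * 1.602e-19 = 2.81952e-19 J
lambda = h*c / E = 6.626e-34 * 3e8 / 2.81952e-19
lambda = 7.05014e-07 m = 705.0 nm

705.0


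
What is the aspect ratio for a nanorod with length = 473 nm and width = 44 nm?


Aspect ratio AR = length / diameter
AR = 473 / 44
AR = 10.75

10.75


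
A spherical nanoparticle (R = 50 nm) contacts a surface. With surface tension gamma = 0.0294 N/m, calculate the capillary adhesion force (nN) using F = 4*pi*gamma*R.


Convert radius: R = 50 nm = 5e-08 m
F = 4 * pi * gamma * R
F = 4 * pi * 0.0294 * 5e-08
F = 1.84726e-08 N = 18.4726 nN

18.4726


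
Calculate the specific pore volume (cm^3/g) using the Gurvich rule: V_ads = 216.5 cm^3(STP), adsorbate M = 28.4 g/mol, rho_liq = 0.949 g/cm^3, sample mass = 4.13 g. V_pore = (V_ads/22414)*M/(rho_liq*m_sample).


Moles adsorbed n = V_ads / 22414 = 216.5 / 22414 = 9.659142e-03 mol
Liquid volume V_liq = n * M / rho_liq = 9.659142e-03 * 28.4 / 0.949 = 0.28906 cm^3
Specific pore volume V_pore = V_liq / m_sample = 0.28906 / 4.13
V_pore = 0.07 cm^3/g

0.07


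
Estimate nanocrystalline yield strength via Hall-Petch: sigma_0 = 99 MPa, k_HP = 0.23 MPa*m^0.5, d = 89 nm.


d = 89 nm = 8.9e-08 m
sqrt(d) = 0.0002983287
Hall-Petch contribution = k / sqrt(d) = 0.23 / 0.0002983287 = 771.0 MPa
sigma = sigma_0 + k/sqrt(d) = 99 + 771.0 = 870.0 MPa

870.0


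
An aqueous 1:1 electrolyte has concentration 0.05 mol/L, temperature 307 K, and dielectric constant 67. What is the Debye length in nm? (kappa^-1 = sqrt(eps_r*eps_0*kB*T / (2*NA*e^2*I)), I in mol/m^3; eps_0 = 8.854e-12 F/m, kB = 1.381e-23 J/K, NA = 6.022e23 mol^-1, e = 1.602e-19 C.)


Ionic strength I = 0.05 * 1^2 * 1000 = 50 mol/m^3
kappa^-1 = sqrt(67 * 8.854e-12 * 1.381e-23 * 307 / (2 * 6.022e23 * (1.602e-19)^2 * 50))
kappa^-1 = 1.276 nm

1.276


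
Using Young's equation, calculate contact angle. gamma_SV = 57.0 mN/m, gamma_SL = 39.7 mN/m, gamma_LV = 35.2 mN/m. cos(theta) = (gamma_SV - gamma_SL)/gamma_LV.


cos(theta) = (gamma_SV - gamma_SL) / gamma_LV
cos(theta) = (57.0 - 39.7) / 35.2
cos(theta) = 0.491477
theta = arccos(0.491477) = 60.56 degrees

60.56


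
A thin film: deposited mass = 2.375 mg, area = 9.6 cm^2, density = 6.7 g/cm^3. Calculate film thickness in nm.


Convert: m = 2.375 mg = 2.3750e-06 kg, A = 9.6 cm^2 = 9.6000e-04 m^2, rho = 6.7 g/cm^3 = 6700 kg/m^3
t = m / (A * rho)
t = 2.3750e-06 / (9.6000e-04 * 6700)
t = 3.6925e-07 m = 369.2 nm

369.2


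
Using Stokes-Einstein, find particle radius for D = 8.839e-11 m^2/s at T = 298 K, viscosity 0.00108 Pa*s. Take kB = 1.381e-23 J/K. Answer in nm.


Stokes-Einstein: R = kB*T / (6*pi*eta*D)
R = 1.381e-23 * 298 / (6 * pi * 0.00108 * 8.839e-11)
R = 2.28708e-09 m = 2.29 nm

2.29


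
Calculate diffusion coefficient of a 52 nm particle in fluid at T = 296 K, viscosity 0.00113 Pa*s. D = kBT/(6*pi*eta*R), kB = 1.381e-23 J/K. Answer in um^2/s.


Radius R = 52/2 = 26 nm = 2.6e-08 m
D = kB*T / (6*pi*eta*R)
D = 1.381e-23 * 296 / (6 * pi * 0.00113 * 2.6e-08)
D = 7.38129e-12 m^2/s = 7.381 um^2/s

7.381


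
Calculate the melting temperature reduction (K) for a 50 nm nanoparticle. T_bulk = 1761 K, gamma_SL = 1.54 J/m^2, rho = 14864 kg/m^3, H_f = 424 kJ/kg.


Radius R = 50/2 = 25 nm = 2.5e-08 m
Convert H_f = 424 kJ/kg = 424000 J/kg
dT = 2 * gamma_SL * T_bulk / (rho * H_f * R)
dT = 2 * 1.54 * 1761 / (14864 * 424000 * 2.5e-08)
dT = 34.4 K

34.4


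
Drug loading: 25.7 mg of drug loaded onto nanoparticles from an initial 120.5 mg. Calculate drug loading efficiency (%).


Drug loading efficiency = (drug loaded / drug initial) * 100
DLE = 25.7 / 120.5 * 100
DLE = 0.2133 * 100
DLE = 21.33%

21.33


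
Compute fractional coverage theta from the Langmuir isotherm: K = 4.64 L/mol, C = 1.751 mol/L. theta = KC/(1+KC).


Langmuir isotherm: theta = K*C / (1 + K*C)
K*C = 4.64 * 1.751 = 8.12464
theta = 8.12464 / (1 + 8.12464) = 8.12464 / 9.12464
theta = 0.8904

0.8904


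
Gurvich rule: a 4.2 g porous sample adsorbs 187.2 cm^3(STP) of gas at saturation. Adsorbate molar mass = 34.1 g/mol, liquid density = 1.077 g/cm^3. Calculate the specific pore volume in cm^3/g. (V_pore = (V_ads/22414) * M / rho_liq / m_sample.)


Moles adsorbed n = V_ads / 22414 = 187.2 / 22414 = 8.351923e-03 mol
Liquid volume V_liq = n * M / rho_liq = 8.351923e-03 * 34.1 / 1.077 = 0.26444 cm^3
Specific pore volume V_pore = V_liq / m_sample = 0.26444 / 4.2
V_pore = 0.063 cm^3/g

0.063


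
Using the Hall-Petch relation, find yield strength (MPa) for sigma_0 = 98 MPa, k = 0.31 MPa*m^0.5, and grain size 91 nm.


d = 91 nm = 9.1e-08 m
sqrt(d) = 0.0003016621
Hall-Petch contribution = k / sqrt(d) = 0.31 / 0.0003016621 = 1027.6 MPa
sigma = sigma_0 + k/sqrt(d) = 98 + 1027.6 = 1125.6 MPa

1125.6


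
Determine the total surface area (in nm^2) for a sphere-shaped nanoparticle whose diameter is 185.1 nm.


Radius r = 185.1/2 = 92.55 nm
Surface area SA = 4 * pi * r^2
SA = 4 * pi * (92.55)^2
SA = 107637.28 nm^2

107637.28


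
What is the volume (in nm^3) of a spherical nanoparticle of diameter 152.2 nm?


Radius r = 152.2/2 = 76.1 nm
Volume V = (4/3) * pi * r^3
V = (4/3) * pi * (76.1)^3
V = 1846046.26 nm^3

1846046.26


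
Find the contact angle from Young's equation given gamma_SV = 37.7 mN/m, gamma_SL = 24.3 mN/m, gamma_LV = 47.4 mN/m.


cos(theta) = (gamma_SV - gamma_SL) / gamma_LV
cos(theta) = (37.7 - 24.3) / 47.4
cos(theta) = 0.2827
theta = arccos(0.2827) = 73.58 degrees

73.58


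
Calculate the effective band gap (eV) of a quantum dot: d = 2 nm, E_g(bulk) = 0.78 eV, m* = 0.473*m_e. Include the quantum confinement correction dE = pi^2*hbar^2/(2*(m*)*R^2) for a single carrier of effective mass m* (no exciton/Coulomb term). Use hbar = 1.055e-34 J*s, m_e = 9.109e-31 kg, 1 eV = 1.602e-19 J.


Radius R = 2/2 nm = 1e-09 m
Confinement energy dE = pi^2 * hbar^2 / (2 * m_eff * m_e * R^2)
dE = pi^2 * (1.055e-34)^2 / (2 * 0.473 * 9.109e-31 * (1e-09)^2) J, divided by 1.602e-19 J/eV
dE = 0.7958 eV
Total band gap = E_g(bulk) + dE = 0.78 + 0.7958 = 1.5758 eV

1.5758


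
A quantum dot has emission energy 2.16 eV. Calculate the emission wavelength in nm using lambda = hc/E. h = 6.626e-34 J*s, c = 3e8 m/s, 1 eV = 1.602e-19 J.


Convert energy: E = 2.16 eV = 2.16 * 1.602e-19 = 3.46032e-19 J
lambda = h*c / E = 6.626e-34 * 3e8 / 3.46032e-19
lambda = 5.74456e-07 m = 574.5 nm

574.5


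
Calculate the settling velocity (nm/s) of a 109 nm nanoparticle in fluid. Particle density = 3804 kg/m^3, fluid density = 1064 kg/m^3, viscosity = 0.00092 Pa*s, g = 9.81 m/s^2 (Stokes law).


Radius R = 109/2 nm = 5.45e-08 m
Density difference = 3804 - 1064 = 2740 kg/m^3
v = 2 * R^2 * (rho_p - rho_f) * g / (9 * eta)
v = 2 * (5.45e-08)^2 * 2740 * 9.81 / (9 * 0.00092)
v = 1.92847e-08 m/s = 19.2847 nm/s

19.2847


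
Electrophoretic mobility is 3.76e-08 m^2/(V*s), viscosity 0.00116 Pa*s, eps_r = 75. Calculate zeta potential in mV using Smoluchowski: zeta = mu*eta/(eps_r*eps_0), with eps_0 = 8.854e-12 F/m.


Smoluchowski equation: zeta = mu * eta / (eps_r * eps_0)
zeta = 3.76e-08 * 0.00116 / (75 * 8.854e-12)
zeta = 0.065682 V = 65.68 mV

65.68


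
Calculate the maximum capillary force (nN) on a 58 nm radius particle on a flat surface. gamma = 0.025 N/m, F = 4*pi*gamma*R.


Convert radius: R = 58 nm = 5.8e-08 m
F = 4 * pi * gamma * R
F = 4 * pi * 0.025 * 5.8e-08
F = 1.82212e-08 N = 18.2212 nN

18.2212


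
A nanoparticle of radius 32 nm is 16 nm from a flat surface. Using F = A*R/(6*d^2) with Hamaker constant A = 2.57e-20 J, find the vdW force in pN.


Convert to SI: R = 32 nm = 3.2e-08 m, d = 16 nm = 1.6e-08 m
F = A * R / (6 * d^2)
F = 2.57e-20 * 3.2e-08 / (6 * (1.6e-08)^2)
F = 5.35417e-13 N = 0.535 pN

0.535


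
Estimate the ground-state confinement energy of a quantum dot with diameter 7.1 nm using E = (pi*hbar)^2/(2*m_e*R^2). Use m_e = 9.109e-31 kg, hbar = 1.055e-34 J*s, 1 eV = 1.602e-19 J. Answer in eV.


Radius R = 7.1/2 = 3.55 nm = 3.55e-09 m
E = (pi * 1.055e-34)^2 / (2 * 9.109e-31 * (3.55e-09)^2)
E(J) = 4.78462e-21
E = E(J) / 1.602e-19 = 0.0299 eV

0.0299


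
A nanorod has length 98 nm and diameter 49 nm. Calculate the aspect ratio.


Aspect ratio AR = length / diameter
AR = 98 / 49
AR = 2.0

2.0


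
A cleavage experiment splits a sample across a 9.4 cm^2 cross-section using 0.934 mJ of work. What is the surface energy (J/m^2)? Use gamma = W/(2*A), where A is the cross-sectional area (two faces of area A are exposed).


Convert: A = 9.4 cm^2 = 0.00094 m^2, W = 0.934 mJ = 0.000934 J
Cleaving exposes two faces of area A, so total new surface = 2*A and gamma = W / (2*A)
gamma = 0.000934 / (2 * 0.00094)
gamma = 0.497 J/m^2

0.497


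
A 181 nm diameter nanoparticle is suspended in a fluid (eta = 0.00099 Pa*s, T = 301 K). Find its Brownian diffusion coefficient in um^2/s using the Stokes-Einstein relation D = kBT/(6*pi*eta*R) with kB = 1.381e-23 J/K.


Radius R = 181/2 = 90.5 nm = 9.05e-08 m
D = kB*T / (6*pi*eta*R)
D = 1.381e-23 * 301 / (6 * pi * 0.00099 * 9.05e-08)
D = 2.46136e-12 m^2/s = 2.461 um^2/s

2.461


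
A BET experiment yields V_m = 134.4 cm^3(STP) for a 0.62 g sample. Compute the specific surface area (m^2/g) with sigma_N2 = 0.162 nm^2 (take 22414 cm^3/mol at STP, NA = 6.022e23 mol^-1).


Number of moles in monolayer = V_m / 22414 = 134.4 / 22414 = 0.00599625
Number of molecules = moles * NA = 0.00599625 * 6.022e23
SA = molecules * sigma / mass
SA = (134.4 / 22414) * 6.022e23 * 0.162e-18 / 0.62
SA = 943.5 m^2/g

943.5


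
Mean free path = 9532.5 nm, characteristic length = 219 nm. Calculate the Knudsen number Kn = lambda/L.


Knudsen number Kn = lambda / L
Kn = 9532.5 / 219
Kn = 43.5274

43.5274


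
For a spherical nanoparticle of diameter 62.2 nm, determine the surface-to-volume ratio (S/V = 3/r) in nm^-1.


Radius r = 62.2/2 = 31.1 nm
S/V = 3 / r = 3 / 31.1
S/V = 0.0965 nm^-1

0.0965


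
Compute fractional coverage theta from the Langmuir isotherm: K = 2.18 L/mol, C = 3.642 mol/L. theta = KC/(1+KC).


Langmuir isotherm: theta = K*C / (1 + K*C)
K*C = 2.18 * 3.642 = 7.93956
theta = 7.93956 / (1 + 7.93956) = 7.93956 / 8.93956
theta = 0.8881

0.8881


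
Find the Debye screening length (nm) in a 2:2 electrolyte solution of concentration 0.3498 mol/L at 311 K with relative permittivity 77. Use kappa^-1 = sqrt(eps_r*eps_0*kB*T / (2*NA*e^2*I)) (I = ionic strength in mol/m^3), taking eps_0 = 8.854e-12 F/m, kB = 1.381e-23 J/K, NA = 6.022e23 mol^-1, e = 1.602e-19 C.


Ionic strength I = 0.3498 * 2^2 * 1000 = 1399.2 mol/m^3
kappa^-1 = sqrt(77 * 8.854e-12 * 1.381e-23 * 311 / (2 * 6.022e23 * (1.602e-19)^2 * 1399.2))
kappa^-1 = 0.26 nm

0.26


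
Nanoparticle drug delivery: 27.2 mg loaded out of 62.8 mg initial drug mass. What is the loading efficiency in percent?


Drug loading efficiency = (drug loaded / drug initial) * 100
DLE = 27.2 / 62.8 * 100
DLE = 0.4331 * 100
DLE = 43.31%

43.31


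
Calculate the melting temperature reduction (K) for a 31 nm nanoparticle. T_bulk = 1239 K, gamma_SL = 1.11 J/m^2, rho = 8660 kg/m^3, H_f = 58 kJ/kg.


Radius R = 31/2 = 15.5 nm = 1.55e-08 m
Convert H_f = 58 kJ/kg = 58000 J/kg
dT = 2 * gamma_SL * T_bulk / (rho * H_f * R)
dT = 2 * 1.11 * 1239 / (8660 * 58000 * 1.55e-08)
dT = 353.3 K

353.3


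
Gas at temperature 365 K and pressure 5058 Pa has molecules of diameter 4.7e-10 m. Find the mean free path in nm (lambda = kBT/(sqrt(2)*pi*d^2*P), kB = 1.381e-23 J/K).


Mean free path: lambda = kB*T / (sqrt(2) * pi * d^2 * P)
lambda = 1.381e-23 * 365 / (sqrt(2) * pi * (4.7e-10)^2 * 5058)
lambda = 1.01542e-06 m
lambda = 1015.42 nm

1015.42


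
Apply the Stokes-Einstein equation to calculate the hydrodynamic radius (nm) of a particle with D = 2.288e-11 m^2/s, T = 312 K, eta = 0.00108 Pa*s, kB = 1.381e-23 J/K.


Stokes-Einstein: R = kB*T / (6*pi*eta*D)
R = 1.381e-23 * 312 / (6 * pi * 0.00108 * 2.288e-11)
R = 9.25055e-09 m = 9.25 nm

9.25


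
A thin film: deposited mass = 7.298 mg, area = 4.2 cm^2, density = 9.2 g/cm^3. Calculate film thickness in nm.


Convert: m = 7.298 mg = 7.2980e-06 kg, A = 4.2 cm^2 = 4.2000e-04 m^2, rho = 9.2 g/cm^3 = 9200 kg/m^3
t = m / (A * rho)
t = 7.2980e-06 / (4.2000e-04 * 9200)
t = 1.8887e-06 m = 1888.7 nm

1888.7


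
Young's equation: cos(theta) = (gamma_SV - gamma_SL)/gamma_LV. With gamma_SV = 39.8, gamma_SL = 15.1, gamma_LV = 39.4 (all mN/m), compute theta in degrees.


cos(theta) = (gamma_SV - gamma_SL) / gamma_LV
cos(theta) = (39.8 - 15.1) / 39.4
cos(theta) = 0.626904
theta = arccos(0.626904) = 51.18 degrees

51.18


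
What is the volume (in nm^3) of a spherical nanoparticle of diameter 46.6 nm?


Radius r = 46.6/2 = 23.3 nm
Volume V = (4/3) * pi * r^3
V = (4/3) * pi * (23.3)^3
V = 52985.42 nm^3

52985.42


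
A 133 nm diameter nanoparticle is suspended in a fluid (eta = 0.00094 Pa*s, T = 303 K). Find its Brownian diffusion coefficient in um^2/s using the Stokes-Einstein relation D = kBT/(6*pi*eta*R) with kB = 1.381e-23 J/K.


Radius R = 133/2 = 66.5 nm = 6.65e-08 m
D = kB*T / (6*pi*eta*R)
D = 1.381e-23 * 303 / (6 * pi * 0.00094 * 6.65e-08)
D = 3.55129e-12 m^2/s = 3.551 um^2/s

3.551


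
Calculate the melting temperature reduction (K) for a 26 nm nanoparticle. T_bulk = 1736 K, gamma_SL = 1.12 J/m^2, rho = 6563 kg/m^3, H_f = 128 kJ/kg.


Radius R = 26/2 = 13 nm = 1.3e-08 m
Convert H_f = 128 kJ/kg = 128000 J/kg
dT = 2 * gamma_SL * T_bulk / (rho * H_f * R)
dT = 2 * 1.12 * 1736 / (6563 * 128000 * 1.3e-08)
dT = 356.1 K

356.1


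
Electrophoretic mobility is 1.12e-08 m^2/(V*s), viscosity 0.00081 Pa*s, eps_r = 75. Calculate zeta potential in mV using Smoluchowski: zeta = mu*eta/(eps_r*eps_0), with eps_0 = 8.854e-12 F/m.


Smoluchowski equation: zeta = mu * eta / (eps_r * eps_0)
zeta = 1.12e-08 * 0.00081 / (75 * 8.854e-12)
zeta = 0.013662 V = 13.66 mV

13.66


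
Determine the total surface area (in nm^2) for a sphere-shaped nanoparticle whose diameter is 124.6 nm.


Radius r = 124.6/2 = 62.3 nm
Surface area SA = 4 * pi * r^2
SA = 4 * pi * (62.3)^2
SA = 48773.73 nm^2

48773.73


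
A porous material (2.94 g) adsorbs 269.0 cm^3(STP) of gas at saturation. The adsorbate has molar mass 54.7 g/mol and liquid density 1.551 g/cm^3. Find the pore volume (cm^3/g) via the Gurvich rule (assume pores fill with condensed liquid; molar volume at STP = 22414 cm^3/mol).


Moles adsorbed n = V_ads / 22414 = 269.0 / 22414 = 1.200143e-02 mol
Liquid volume V_liq = n * M / rho_liq = 1.200143e-02 * 54.7 / 1.551 = 0.42326 cm^3
Specific pore volume V_pore = V_liq / m_sample = 0.42326 / 2.94
V_pore = 0.144 cm^3/g

0.144


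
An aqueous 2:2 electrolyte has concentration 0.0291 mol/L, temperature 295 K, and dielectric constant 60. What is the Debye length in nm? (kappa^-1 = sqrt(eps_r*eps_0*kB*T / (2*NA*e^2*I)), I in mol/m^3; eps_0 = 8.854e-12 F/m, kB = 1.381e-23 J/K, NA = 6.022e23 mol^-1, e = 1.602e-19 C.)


Ionic strength I = 0.0291 * 2^2 * 1000 = 116.4 mol/m^3
kappa^-1 = sqrt(60 * 8.854e-12 * 1.381e-23 * 295 / (2 * 6.022e23 * (1.602e-19)^2 * 116.4))
kappa^-1 = 0.776 nm

0.776


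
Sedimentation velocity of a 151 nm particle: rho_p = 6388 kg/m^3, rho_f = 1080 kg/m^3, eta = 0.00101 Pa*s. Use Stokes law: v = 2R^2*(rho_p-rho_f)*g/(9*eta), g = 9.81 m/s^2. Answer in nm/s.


Radius R = 151/2 nm = 7.55e-08 m
Density difference = 6388 - 1080 = 5308 kg/m^3
v = 2 * R^2 * (rho_p - rho_f) * g / (9 * eta)
v = 2 * (7.55e-08)^2 * 5308 * 9.81 / (9 * 0.00101)
v = 6.5307e-08 m/s = 65.307 nm/s

65.307


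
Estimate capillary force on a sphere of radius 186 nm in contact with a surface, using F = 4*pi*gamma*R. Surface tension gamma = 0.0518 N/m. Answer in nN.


Convert radius: R = 186 nm = 1.86e-07 m
F = 4 * pi * gamma * R
F = 4 * pi * 0.0518 * 1.86e-07
F = 1.21074e-07 N = 121.0745 nN

121.0745


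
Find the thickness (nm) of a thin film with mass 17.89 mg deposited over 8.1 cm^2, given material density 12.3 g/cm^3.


Convert: m = 17.89 mg = 1.7890e-05 kg, A = 8.1 cm^2 = 8.1000e-04 m^2, rho = 12.3 g/cm^3 = 12300 kg/m^3
t = m / (A * rho)
t = 1.7890e-05 / (8.1000e-04 * 12300)
t = 1.7956e-06 m = 1795.6 nm

1795.6


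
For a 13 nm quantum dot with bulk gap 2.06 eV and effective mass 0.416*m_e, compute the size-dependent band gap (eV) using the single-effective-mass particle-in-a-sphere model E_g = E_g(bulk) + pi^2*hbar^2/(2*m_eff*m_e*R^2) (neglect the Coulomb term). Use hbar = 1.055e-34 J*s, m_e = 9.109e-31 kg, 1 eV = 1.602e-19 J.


Radius R = 13/2 nm = 6.5e-09 m
Confinement energy dE = pi^2 * hbar^2 / (2 * m_eff * m_e * R^2)
dE = pi^2 * (1.055e-34)^2 / (2 * 0.416 * 9.109e-31 * (6.5e-09)^2) J, divided by 1.602e-19 J/eV
dE = 0.0214 eV
Total band gap = E_g(bulk) + dE = 2.06 + 0.0214 = 2.0814 eV

2.0814


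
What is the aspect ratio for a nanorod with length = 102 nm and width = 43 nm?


Aspect ratio AR = length / diameter
AR = 102 / 43
AR = 2.37

2.37


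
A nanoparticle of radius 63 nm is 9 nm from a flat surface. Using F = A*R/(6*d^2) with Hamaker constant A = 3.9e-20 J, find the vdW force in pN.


Convert to SI: R = 63 nm = 6.3e-08 m, d = 9 nm = 9e-09 m
F = A * R / (6 * d^2)
F = 3.9e-20 * 6.3e-08 / (6 * (9e-09)^2)
F = 5.05556e-12 N = 5.056 pN

5.056


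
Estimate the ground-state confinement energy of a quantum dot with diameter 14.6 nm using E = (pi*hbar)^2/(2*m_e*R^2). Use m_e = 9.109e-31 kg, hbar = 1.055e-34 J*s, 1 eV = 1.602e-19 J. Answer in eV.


Radius R = 14.6/2 = 7.3 nm = 7.3e-09 m
E = (pi * 1.055e-34)^2 / (2 * 9.109e-31 * (7.3e-09)^2)
E(J) = 1.13151e-21
E = E(J) / 1.602e-19 = 0.0071 eV

0.0071


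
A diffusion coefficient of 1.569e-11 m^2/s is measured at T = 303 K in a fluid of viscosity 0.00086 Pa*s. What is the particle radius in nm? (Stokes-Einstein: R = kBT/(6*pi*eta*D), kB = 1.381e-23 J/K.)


Stokes-Einstein: R = kB*T / (6*pi*eta*D)
R = 1.381e-23 * 303 / (6 * pi * 0.00086 * 1.569e-11)
R = 1.64518e-08 m = 16.45 nm

16.45


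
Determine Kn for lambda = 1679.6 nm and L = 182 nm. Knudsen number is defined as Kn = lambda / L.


Knudsen number Kn = lambda / L
Kn = 1679.6 / 182
Kn = 9.2286

9.2286


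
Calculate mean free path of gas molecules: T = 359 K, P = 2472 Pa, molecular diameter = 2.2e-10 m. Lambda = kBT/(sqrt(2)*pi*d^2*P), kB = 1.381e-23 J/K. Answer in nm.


Mean free path: lambda = kB*T / (sqrt(2) * pi * d^2 * P)
lambda = 1.381e-23 * 359 / (sqrt(2) * pi * (2.2e-10)^2 * 2472)
lambda = 9.32673e-06 m
lambda = 9326.73 nm

9326.73


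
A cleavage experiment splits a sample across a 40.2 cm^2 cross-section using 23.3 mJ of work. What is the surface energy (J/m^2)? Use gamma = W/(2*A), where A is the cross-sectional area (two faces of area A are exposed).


Convert: A = 40.2 cm^2 = 0.00402 m^2, W = 23.3 mJ = 0.0233 J
Cleaving exposes two faces of area A, so total new surface = 2*A and gamma = W / (2*A)
gamma = 0.0233 / (2 * 0.00402)
gamma = 2.898 J/m^2

2.898


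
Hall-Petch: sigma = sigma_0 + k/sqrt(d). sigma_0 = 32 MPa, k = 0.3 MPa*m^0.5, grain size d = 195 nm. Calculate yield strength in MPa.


d = 195 nm = 1.95e-07 m
sqrt(d) = 0.000441588
Hall-Petch contribution = k / sqrt(d) = 0.3 / 0.000441588 = 679.4 MPa
sigma = sigma_0 + k/sqrt(d) = 32 + 679.4 = 711.4 MPa

711.4


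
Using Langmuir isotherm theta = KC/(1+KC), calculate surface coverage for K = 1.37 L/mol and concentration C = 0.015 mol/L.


Langmuir isotherm: theta = K*C / (1 + K*C)
K*C = 1.37 * 0.015 = 0.02055
theta = 0.02055 / (1 + 0.02055) = 0.02055 / 1.02055
theta = 0.0201

0.0201


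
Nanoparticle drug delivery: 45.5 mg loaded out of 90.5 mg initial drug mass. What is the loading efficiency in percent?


Drug loading efficiency = (drug loaded / drug initial) * 100
DLE = 45.5 / 90.5 * 100
DLE = 0.5028 * 100
DLE = 50.28%

50.28


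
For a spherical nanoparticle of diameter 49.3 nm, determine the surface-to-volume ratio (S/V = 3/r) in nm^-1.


Radius r = 49.3/2 = 24.65 nm
S/V = 3 / r = 3 / 24.65
S/V = 0.1217 nm^-1

0.1217


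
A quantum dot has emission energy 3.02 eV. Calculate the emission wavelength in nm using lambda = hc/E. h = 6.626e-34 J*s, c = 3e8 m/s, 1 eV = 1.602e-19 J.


Convert energy: E = 3.02 eV = 3.02 * 1.602e-19 = 4.83804e-19 J
lambda = h*c / E = 6.626e-34 * 3e8 / 4.83804e-19
lambda = 4.10869e-07 m = 410.9 nm

410.9


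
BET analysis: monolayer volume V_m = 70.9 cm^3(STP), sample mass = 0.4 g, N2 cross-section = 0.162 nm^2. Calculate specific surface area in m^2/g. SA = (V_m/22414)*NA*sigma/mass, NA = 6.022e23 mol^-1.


Number of moles in monolayer = V_m / 22414 = 70.9 / 22414 = 0.0031632
Number of molecules = moles * NA = 0.0031632 * 6.022e23
SA = molecules * sigma / mass
SA = (70.9 / 22414) * 6.022e23 * 0.162e-18 / 0.4
SA = 771.5 m^2/g

771.5


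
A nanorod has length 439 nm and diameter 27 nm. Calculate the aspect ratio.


Aspect ratio AR = length / diameter
AR = 439 / 27
AR = 16.26

16.26


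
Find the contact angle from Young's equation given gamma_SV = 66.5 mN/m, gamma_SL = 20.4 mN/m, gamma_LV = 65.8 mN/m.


cos(theta) = (gamma_SV - gamma_SL) / gamma_LV
cos(theta) = (66.5 - 20.4) / 65.8
cos(theta) = 0.700608
theta = arccos(0.700608) = 45.52 degrees

45.52


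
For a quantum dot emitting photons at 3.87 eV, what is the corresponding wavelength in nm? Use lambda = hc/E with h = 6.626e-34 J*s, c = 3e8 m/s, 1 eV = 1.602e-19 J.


Convert energy: E = 3.87 eV = 3.87 * 1.602e-19 = 6.19974e-19 J
lambda = h*c / E = 6.626e-34 * 3e8 / 6.19974e-19
lambda = 3.20626e-07 m = 320.6 nm

320.6


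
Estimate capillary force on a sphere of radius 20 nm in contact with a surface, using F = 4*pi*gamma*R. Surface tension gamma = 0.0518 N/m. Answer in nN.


Convert radius: R = 20 nm = 2e-08 m
F = 4 * pi * gamma * R
F = 4 * pi * 0.0518 * 2e-08
F = 1.30188e-08 N = 13.0188 nN

13.0188


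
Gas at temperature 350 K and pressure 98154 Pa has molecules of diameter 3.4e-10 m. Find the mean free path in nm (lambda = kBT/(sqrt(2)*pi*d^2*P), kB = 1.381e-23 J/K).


Mean free path: lambda = kB*T / (sqrt(2) * pi * d^2 * P)
lambda = 1.381e-23 * 350 / (sqrt(2) * pi * (3.4e-10)^2 * 98154)
lambda = 9.58807e-08 m
lambda = 95.88 nm

95.88


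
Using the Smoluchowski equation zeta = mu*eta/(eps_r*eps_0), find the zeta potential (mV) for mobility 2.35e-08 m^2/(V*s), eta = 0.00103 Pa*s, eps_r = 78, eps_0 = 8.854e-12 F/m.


Smoluchowski equation: zeta = mu * eta / (eps_r * eps_0)
zeta = 2.35e-08 * 0.00103 / (78 * 8.854e-12)
zeta = 0.035049 V = 35.05 mV

35.05


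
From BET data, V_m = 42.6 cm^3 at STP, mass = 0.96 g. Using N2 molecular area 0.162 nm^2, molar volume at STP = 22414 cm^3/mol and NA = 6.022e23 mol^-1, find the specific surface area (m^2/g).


Number of moles in monolayer = V_m / 22414 = 42.6 / 22414 = 0.0019006
Number of molecules = moles * NA = 0.0019006 * 6.022e23
SA = molecules * sigma / mass
SA = (42.6 / 22414) * 6.022e23 * 0.162e-18 / 0.96
SA = 193.1 m^2/g

193.1


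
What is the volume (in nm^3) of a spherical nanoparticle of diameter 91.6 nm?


Radius r = 91.6/2 = 45.8 nm
Volume V = (4/3) * pi * r^3
V = (4/3) * pi * (45.8)^3
V = 402425.08 nm^3

402425.08


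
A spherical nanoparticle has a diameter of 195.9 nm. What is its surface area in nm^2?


Radius r = 195.9/2 = 97.95 nm
Surface area SA = 4 * pi * r^2
SA = 4 * pi * (97.95)^2
SA = 120564.3 nm^2

120564.3


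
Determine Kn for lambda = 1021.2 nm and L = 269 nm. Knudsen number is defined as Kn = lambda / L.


Knudsen number Kn = lambda / L
Kn = 1021.2 / 269
Kn = 3.7963

3.7963


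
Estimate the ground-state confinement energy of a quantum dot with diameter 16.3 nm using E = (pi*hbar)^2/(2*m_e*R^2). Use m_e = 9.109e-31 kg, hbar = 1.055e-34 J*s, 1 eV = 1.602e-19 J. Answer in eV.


Radius R = 16.3/2 = 8.15 nm = 8.15e-09 m
E = (pi * 1.055e-34)^2 / (2 * 9.109e-31 * (8.15e-09)^2)
E(J) = 9.07797e-22
E = E(J) / 1.602e-19 = 0.0057 eV

0.0057


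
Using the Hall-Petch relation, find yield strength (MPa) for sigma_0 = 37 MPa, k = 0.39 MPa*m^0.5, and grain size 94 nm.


d = 94 nm = 9.4e-08 m
sqrt(d) = 0.0003065942
Hall-Petch contribution = k / sqrt(d) = 0.39 / 0.0003065942 = 1272.0 MPa
sigma = sigma_0 + k/sqrt(d) = 37 + 1272.0 = 1309.0 MPa

1309.0


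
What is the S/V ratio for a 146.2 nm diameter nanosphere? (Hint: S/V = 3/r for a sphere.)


Radius r = 146.2/2 = 73.1 nm
S/V = 3 / r = 3 / 73.1
S/V = 0.041 nm^-1

0.041


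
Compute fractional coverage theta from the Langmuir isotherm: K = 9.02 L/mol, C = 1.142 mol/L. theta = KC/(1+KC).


Langmuir isotherm: theta = K*C / (1 + K*C)
K*C = 9.02 * 1.142 = 10.30084
theta = 10.30084 / (1 + 10.30084) = 10.30084 / 11.30084
theta = 0.9115

0.9115


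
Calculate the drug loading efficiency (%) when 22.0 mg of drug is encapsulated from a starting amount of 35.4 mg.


Drug loading efficiency = (drug loaded / drug initial) * 100
DLE = 22.0 / 35.4 * 100
DLE = 0.6215 * 100
DLE = 62.15%

62.15


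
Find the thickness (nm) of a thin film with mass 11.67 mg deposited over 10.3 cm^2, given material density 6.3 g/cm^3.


Convert: m = 11.67 mg = 1.1670e-05 kg, A = 10.3 cm^2 = 1.0300e-03 m^2, rho = 6.3 g/cm^3 = 6300 kg/m^3
t = m / (A * rho)
t = 1.1670e-05 / (1.0300e-03 * 6300)
t = 1.7984e-06 m = 1798.4 nm

1798.4


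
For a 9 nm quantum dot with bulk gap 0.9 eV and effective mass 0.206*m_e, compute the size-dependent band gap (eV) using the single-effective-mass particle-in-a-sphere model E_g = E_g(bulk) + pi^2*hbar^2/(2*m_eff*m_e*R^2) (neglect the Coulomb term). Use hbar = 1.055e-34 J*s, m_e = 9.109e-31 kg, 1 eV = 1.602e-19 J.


Radius R = 9/2 nm = 4.5e-09 m
Confinement energy dE = pi^2 * hbar^2 / (2 * m_eff * m_e * R^2)
dE = pi^2 * (1.055e-34)^2 / (2 * 0.206 * 9.109e-31 * (4.5e-09)^2) J, divided by 1.602e-19 J/eV
dE = 0.0902 eV
Total band gap = E_g(bulk) + dE = 0.9 + 0.0902 = 0.9902 eV

0.9902


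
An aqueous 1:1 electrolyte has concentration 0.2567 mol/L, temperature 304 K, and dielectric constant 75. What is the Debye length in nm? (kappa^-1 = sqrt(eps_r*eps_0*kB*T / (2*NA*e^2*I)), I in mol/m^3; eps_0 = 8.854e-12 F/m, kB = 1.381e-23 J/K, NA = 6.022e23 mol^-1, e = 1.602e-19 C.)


Ionic strength I = 0.2567 * 1^2 * 1000 = 256.7 mol/m^3
kappa^-1 = sqrt(75 * 8.854e-12 * 1.381e-23 * 304 / (2 * 6.022e23 * (1.602e-19)^2 * 256.7))
kappa^-1 = 0.593 nm

0.593


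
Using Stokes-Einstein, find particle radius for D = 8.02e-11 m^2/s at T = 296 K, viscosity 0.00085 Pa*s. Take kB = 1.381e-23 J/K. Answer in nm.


Stokes-Einstein: R = kB*T / (6*pi*eta*D)
R = 1.381e-23 * 296 / (6 * pi * 0.00085 * 8.02e-11)
R = 3.1812e-09 m = 3.18 nm

3.18


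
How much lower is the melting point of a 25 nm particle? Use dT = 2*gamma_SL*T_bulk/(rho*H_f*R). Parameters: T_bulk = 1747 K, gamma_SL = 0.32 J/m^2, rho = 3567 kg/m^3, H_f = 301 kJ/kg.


Radius R = 25/2 = 12.5 nm = 1.25e-08 m
Convert H_f = 301 kJ/kg = 301000 J/kg
dT = 2 * gamma_SL * T_bulk / (rho * H_f * R)
dT = 2 * 0.32 * 1747 / (3567 * 301000 * 1.25e-08)
dT = 83.3 K

83.3


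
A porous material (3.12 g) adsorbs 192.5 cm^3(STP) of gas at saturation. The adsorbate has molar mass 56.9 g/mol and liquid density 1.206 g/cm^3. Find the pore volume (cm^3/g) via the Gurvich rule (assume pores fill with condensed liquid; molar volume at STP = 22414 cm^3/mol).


Moles adsorbed n = V_ads / 22414 = 192.5 / 22414 = 8.588382e-03 mol
Liquid volume V_liq = n * M / rho_liq = 8.588382e-03 * 56.9 / 1.206 = 0.40521 cm^3
Specific pore volume V_pore = V_liq / m_sample = 0.40521 / 3.12
V_pore = 0.1299 cm^3/g

0.1299


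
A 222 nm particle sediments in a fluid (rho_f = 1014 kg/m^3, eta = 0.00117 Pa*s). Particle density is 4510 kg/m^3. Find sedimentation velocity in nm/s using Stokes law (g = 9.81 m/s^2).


Radius R = 222/2 nm = 1.11e-07 m
Density difference = 4510 - 1014 = 3496 kg/m^3
v = 2 * R^2 * (rho_p - rho_f) * g / (9 * eta)
v = 2 * (1.11e-07)^2 * 3496 * 9.81 / (9 * 0.00117)
v = 8.02579e-08 m/s = 80.2579 nm/s

80.2579


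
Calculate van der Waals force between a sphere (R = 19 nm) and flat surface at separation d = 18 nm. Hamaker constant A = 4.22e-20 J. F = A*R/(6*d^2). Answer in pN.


Convert to SI: R = 19 nm = 1.9e-08 m, d = 18 nm = 1.8e-08 m
F = A * R / (6 * d^2)
F = 4.22e-20 * 1.9e-08 / (6 * (1.8e-08)^2)
F = 4.12449e-13 N = 0.412 pN

0.412


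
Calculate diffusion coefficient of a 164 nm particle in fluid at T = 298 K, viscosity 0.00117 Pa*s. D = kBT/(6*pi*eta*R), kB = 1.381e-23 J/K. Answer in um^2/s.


Radius R = 164/2 = 82 nm = 8.2e-08 m
D = kB*T / (6*pi*eta*R)
D = 1.381e-23 * 298 / (6 * pi * 0.00117 * 8.2e-08)
D = 2.27567e-12 m^2/s = 2.276 um^2/s

2.276


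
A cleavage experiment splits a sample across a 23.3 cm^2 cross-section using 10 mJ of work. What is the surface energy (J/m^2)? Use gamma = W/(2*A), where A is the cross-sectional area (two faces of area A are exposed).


Convert: A = 23.3 cm^2 = 0.00233 m^2, W = 10 mJ = 0.01 J
Cleaving exposes two faces of area A, so total new surface = 2*A and gamma = W / (2*A)
gamma = 0.01 / (2 * 0.00233)
gamma = 2.146 J/m^2

2.146


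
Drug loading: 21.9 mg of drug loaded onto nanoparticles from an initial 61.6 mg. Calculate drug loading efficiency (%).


Drug loading efficiency = (drug loaded / drug initial) * 100
DLE = 21.9 / 61.6 * 100
DLE = 0.3555 * 100
DLE = 35.55%

35.55


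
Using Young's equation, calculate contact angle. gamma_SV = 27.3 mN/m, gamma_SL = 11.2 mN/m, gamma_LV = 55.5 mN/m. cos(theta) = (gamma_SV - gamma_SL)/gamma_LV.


cos(theta) = (gamma_SV - gamma_SL) / gamma_LV
cos(theta) = (27.3 - 11.2) / 55.5
cos(theta) = 0.29009
theta = arccos(0.29009) = 73.14 degrees

73.14


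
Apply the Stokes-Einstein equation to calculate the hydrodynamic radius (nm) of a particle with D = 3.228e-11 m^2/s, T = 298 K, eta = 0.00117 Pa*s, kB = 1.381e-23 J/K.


Stokes-Einstein: R = kB*T / (6*pi*eta*D)
R = 1.381e-23 * 298 / (6 * pi * 0.00117 * 3.228e-11)
R = 5.78082e-09 m = 5.78 nm

5.78


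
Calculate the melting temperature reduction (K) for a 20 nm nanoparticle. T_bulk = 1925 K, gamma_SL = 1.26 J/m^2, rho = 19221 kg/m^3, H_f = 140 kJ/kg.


Radius R = 20/2 = 10 nm = 1e-08 m
Convert H_f = 140 kJ/kg = 140000 J/kg
dT = 2 * gamma_SL * T_bulk / (rho * H_f * R)
dT = 2 * 1.26 * 1925 / (19221 * 140000 * 1e-08)
dT = 180.3 K

180.3


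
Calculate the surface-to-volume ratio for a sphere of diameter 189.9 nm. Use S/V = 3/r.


Radius r = 189.9/2 = 94.95 nm
S/V = 3 / r = 3 / 94.95
S/V = 0.0316 nm^-1

0.0316


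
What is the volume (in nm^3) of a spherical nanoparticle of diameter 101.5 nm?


Radius r = 101.5/2 = 50.75 nm
Volume V = (4/3) * pi * r^3
V = (4/3) * pi * (50.75)^3
V = 547515.92 nm^3

547515.92


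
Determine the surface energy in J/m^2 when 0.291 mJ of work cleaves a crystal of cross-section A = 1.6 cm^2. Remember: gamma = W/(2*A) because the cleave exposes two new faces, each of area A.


Convert: A = 1.6 cm^2 = 0.00016 m^2, W = 0.291 mJ = 0.000291 J
Cleaving exposes two faces of area A, so total new surface = 2*A and gamma = W / (2*A)
gamma = 0.000291 / (2 * 0.00016)
gamma = 0.909 J/m^2

0.909


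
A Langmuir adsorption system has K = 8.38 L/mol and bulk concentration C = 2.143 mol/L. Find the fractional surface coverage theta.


Langmuir isotherm: theta = K*C / (1 + K*C)
K*C = 8.38 * 2.143 = 17.95834
theta = 17.95834 / (1 + 17.95834) = 17.95834 / 18.95834
theta = 0.9473

0.9473


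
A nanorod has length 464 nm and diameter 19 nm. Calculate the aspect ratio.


Aspect ratio AR = length / diameter
AR = 464 / 19
AR = 24.42

24.42


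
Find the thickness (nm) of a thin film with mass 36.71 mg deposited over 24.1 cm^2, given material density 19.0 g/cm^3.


Convert: m = 36.71 mg = 3.6710e-05 kg, A = 24.1 cm^2 = 2.4100e-03 m^2, rho = 19.0 g/cm^3 = 19000 kg/m^3
t = m / (A * rho)
t = 3.6710e-05 / (2.4100e-03 * 19000)
t = 8.0170e-07 m = 801.7 nm

801.7


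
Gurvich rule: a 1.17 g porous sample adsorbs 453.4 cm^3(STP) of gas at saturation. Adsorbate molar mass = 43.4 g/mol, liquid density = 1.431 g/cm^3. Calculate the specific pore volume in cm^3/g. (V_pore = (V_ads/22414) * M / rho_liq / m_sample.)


Moles adsorbed n = V_ads / 22414 = 453.4 / 22414 = 2.022843e-02 mol
Liquid volume V_liq = n * M / rho_liq = 2.022843e-02 * 43.4 / 1.431 = 0.61350 cm^3
Specific pore volume V_pore = V_liq / m_sample = 0.61350 / 1.17
V_pore = 0.5244 cm^3/g

0.5244


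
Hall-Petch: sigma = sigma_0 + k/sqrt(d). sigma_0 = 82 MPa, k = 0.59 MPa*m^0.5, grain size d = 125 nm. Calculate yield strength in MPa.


d = 125 nm = 1.25e-07 m
sqrt(d) = 0.0003535534
Hall-Petch contribution = k / sqrt(d) = 0.59 / 0.0003535534 = 1668.8 MPa
sigma = sigma_0 + k/sqrt(d) = 82 + 1668.8 = 1750.8 MPa

1750.8
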